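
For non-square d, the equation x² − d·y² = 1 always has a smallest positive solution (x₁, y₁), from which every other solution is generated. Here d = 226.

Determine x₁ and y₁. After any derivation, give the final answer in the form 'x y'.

451 30

√226 = [15; 30, …], period ℓ=1 (odd) → k=1
a_0=15:  p_0=15·1+0=15,  q_0=15·0+1=1
a_1=30:  p_1=30·15+1=451,  q_1=30·1+0=30
fundamental: x₁=451, y₁=30  (since 203401 − 226·900 = 1)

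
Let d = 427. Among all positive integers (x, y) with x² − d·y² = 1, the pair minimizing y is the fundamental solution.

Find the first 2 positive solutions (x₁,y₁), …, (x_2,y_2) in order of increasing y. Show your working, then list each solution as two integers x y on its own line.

√427 = [20; 1,1,1,40, …], period ℓ=4 (even) → k=3
step 0: (20, 1)  from 20·(1,0) + (0,1)
step 1: (21, 1)  from 1·(20,1) + (1,0)
step 2: (41, 2)  from 1·(21,1) + (20,1)
step 3: (62, 3)  from 1·(41,2) + (21,1)
fundamental: x₁=62, y₁=3  (since 3844 − 427·9 = 1)
(62+3√427)^2 = 7687 + 372√427

62 3
7687 372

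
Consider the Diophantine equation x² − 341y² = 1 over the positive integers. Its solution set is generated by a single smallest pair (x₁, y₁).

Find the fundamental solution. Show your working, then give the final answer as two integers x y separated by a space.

√341 → a₀=18, period (2,6,1,8,2,…,6,2,36); ℓ=14 even so k=13
a_0=18:  p_0=18·1+0=18,  q_0=18·0+1=1
a_1=2:  p_1=2·18+1=37,  q_1=2·1+0=2
…
a_3=1:  p_3=1·240+37=277,  q_3=1·13+2=15
a_4=8:  p_4=8·277+240=2456,  q_4=8·15+13=133
a_5=2:  p_5=2·2456+277=5189,  q_5=2·133+15=281
a_6=1:  p_6=1·5189+2456=7645,  q_6=1·281+133=414
…
a_8=1:  p_8=1·20479+7645=28124,  q_8=1·1109+414=1523
a_9=2:  p_9=2·28124+20479=76727,  q_9=2·1523+1109=4155
a_10=8:  p_10=8·76727+28124=641940,  q_10=8·4155+1523=34763
a_11=1:  p_11=1·641940+76727=718667,  q_11=1·34763+4155=38918
a_12=6:  p_12=6·718667+641940=4953942,  q_12=6·38918+34763=268271
a_13=2:  p_13=2·4953942+718667=10626551,  q_13=2·268271+38918=575460
→ (10626551, 575460).  Check: 10626551²=112923586155601, 341·575460²=112923586155600, difference 1.

10626551 575460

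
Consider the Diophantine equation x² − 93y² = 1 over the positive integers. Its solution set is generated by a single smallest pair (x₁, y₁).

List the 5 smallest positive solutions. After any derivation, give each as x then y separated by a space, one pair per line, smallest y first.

12151 1260
295293601 30620520
7176225079351 744139875780
174396621583094401 18084087230585040
4238186690536135053751 439479487133537766300

√93 → a₀=9, period (1,1,1,4,6,4,1,1,1,18); ℓ=10 even so k=9
i=0: a=9 ⇒ p=9, q=1
…
i=2: a=1 ⇒ p=19, q=2
i=3: a=1 ⇒ p=29, q=3
i=4: a=4 ⇒ p=135, q=14
…
i=8: a=1 ⇒ p=7821, q=811
i=9: a=1 ⇒ p=12151, q=1260
(x₁, y₁) = (12151, 1260);  12151² − 93·1260² = 1 ✓
n=2: (12151,1260)∘(12151,1260) = (12151·12151+93·1260·1260, 12151·1260+1260·12151) = (295293601,30620520)
n=3: (295293601,30620520)∘(12151,1260) = (12151·295293601+93·1260·30620520, 12151·30620520+1260·295293601) = (7176225079351,744139875780)
n=4: (7176225079351,744139875780)∘(12151,1260) = (12151·7176225079351+93·1260·744139875780, 12151·744139875780+1260·7176225079351) = (174396621583094401,18084087230585040)
n=5: (174396621583094401,18084087230585040)∘(12151,1260) = (12151·174396621583094401+93·1260·18084087230585040, 12151·18084087230585040+1260·174396621583094401) = (4238186690536135053751,439479487133537766300)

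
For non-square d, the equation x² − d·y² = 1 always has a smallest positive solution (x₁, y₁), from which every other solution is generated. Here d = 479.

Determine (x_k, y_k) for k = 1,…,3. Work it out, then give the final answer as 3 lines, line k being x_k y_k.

2989440 136591
17873503027199 816661198080
106863529779256567680 4882719303976413809

√479 = [21; 1,7,1,3,2,21,2,3,1,7,1,42, …], period ℓ=12 (even) → k=11
step 0: (21, 1)  from 21·(1,0) + (0,1)
step 1: (22, 1)  from 1·(21,1) + (1,0)
…
step 4: (766, 35)  from 3·(197,9) + (175,8)
step 5: (1729, 79)  from 2·(766,35) + (197,9)
step 6: (37075, 1694)  from 21·(1729,79) + (766,35)
step 7: (75879, 3467)  from 2·(37075,1694) + (1729,79)
step 8: (264712, 12095)  from 3·(75879,3467) + (37075,1694)
…
step 10: (2648849, 121029)  from 7·(340591,15562) + (264712,12095)
step 11: (2989440, 136591)  from 1·(2648849,121029) + (340591,15562)
fundamental: x₁=2989440, y₁=136591  (since 8936751513600 − 479·18657101281 = 1)
n=2: (2989440,136591)∘(2989440,136591) = (2989440·2989440+479·136591·136591, 2989440·136591+136591·2989440) = (17873503027199,816661198080)
n=3: (17873503027199,816661198080)∘(2989440,136591) = (2989440·17873503027199+479·136591·816661198080, 2989440·816661198080+136591·17873503027199) = (106863529779256567680,4882719303976413809)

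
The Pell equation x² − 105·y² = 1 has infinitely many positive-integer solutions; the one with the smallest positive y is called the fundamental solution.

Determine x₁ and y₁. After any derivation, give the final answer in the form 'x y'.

√105 = [10; 4,20, …], period ℓ=2 (even) → k=1
i=0: a=10 ⇒ p=10, q=1
i=1: a=4 ⇒ p=41, q=4
fundamental: x₁=41, y₁=4  (since 1681 − 105·16 = 1)

41 4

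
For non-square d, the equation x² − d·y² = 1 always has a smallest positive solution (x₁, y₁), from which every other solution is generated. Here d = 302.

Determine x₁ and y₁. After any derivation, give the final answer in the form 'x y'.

√302 = [17; 2,1,1,1,4,…,1,2,34, …], period ℓ=16 (even) → k=15
i=0: a=17 ⇒ p=17, q=1
…
i=2: a=1 ⇒ p=52, q=3
i=3: a=1 ⇒ p=87, q=5
i=4: a=1 ⇒ p=139, q=8
i=5: a=4 ⇒ p=643, q=37
…
i=10: a=2 ⇒ p=107675, q=6196
i=11: a=4 ⇒ p=467281, q=26889
…
i=13: a=1 ⇒ p=1042237, q=59974
i=14: a=1 ⇒ p=1617193, q=93059
i=15: a=2 ⇒ p=4276623, q=246092
(x₁, y₁) = (4276623, 246092);  4276623² − 302·246092² = 1 ✓

4276623 246092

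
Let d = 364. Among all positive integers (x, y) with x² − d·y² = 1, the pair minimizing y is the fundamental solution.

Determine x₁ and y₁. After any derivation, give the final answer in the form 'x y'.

4954951 259710

d=364: √d = [19; 12,1,2,3,1,8,1,3,2,1,12,38] (ℓ=12, even), read p_11/q_11
k=0  a_k=19  p_k/q_k = 19/1
…
k=4  a_k=3  p_k/q_k = 2423/127
k=5  a_k=1  p_k/q_k = 3148/165
…
k=7  a_k=1  p_k/q_k = 30755/1612
…
k=9  a_k=2  p_k/q_k = 270499/14178
k=10  a_k=1  p_k/q_k = 390371/20461
k=11  a_k=12  p_k/q_k = 4954951/259710
(x₁, y₁) = (4954951, 259710);  4954951² − 364·259710² = 1 ✓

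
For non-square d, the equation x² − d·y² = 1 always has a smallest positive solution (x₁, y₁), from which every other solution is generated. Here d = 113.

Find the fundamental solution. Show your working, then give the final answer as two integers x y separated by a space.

√113 = [10; 1,1,1,2,2,1,1,1,20, …], period ℓ=9 (odd) → k=17
i=0: a=10 ⇒ p=10, q=1
i=1: a=1 ⇒ p=11, q=1
i=2: a=1 ⇒ p=21, q=2
i=3: a=1 ⇒ p=32, q=3
i=4: a=2 ⇒ p=85, q=8
i=5: a=2 ⇒ p=202, q=19
i=6: a=1 ⇒ p=287, q=27
i=7: a=1 ⇒ p=489, q=46
i=8: a=1 ⇒ p=776, q=73
…
i=10: a=1 ⇒ p=16785, q=1579
i=11: a=1 ⇒ p=32794, q=3085
i=12: a=1 ⇒ p=49579, q=4664
i=13: a=2 ⇒ p=131952, q=12413
…
i=15: a=1 ⇒ p=445435, q=41903
i=16: a=1 ⇒ p=758918, q=71393
i=17: a=1 ⇒ p=1204353, q=113296
(x₁, y₁) = (1204353, 113296);  1204353² − 113·113296² = 1 ✓

1204353 113296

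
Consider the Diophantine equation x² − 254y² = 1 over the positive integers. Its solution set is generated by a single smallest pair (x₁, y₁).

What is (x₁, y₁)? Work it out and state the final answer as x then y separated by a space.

255 16

[15; 1,14,1,30] for √254; ℓ=4 ⇒ convergent index 3
step 0: (15, 1)  from 15·(1,0) + (0,1)
…
step 2: (239, 15)  from 14·(16,1) + (15,1)
step 3: (255, 16)  from 1·(239,15) + (16,1)
→ (255, 16).  Check: 255²=65025, 254·16²=65024, difference 1.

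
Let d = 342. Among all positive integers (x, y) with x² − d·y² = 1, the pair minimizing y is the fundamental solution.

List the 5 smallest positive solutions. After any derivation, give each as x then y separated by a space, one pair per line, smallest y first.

d=342: √d = [18; 2,36] (ℓ=2, even), read p_1/q_1
step 0: (18, 1)  from 18·(1,0) + (0,1)
step 1: (37, 2)  from 2·(18,1) + (1,0)
(x₁, y₁) = (37, 2);  37² − 342·2² = 1 ✓
k=2:  x_2 = 37·37+342·2·2 = 2737,  y_2 = 37·2+2·37 = 148
k=3:  x_3 = 37·2737+342·2·148 = 202501,  y_3 = 37·148+2·2737 = 10950
k=4:  x_4 = 37·202501+342·2·10950 = 14982337,  y_4 = 37·10950+2·202501 = 810152
k=5:  x_5 = 37·14982337+342·2·810152 = 1108490437,  y_5 = 37·810152+2·14982337 = 59940298

37 2
2737 148
202501 10950
14982337 810152
1108490437 59940298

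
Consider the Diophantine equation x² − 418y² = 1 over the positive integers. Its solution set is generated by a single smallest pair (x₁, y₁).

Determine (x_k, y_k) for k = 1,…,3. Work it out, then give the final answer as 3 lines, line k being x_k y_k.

33857 1656
2292592897 112134384
155240635393601 7593067676520

d=418: √d = [20; 2,4,20,4,2,40] (ℓ=6, even), read p_5/q_5
step 0: (20, 1)  from 20·(1,0) + (0,1)
step 1: (41, 2)  from 2·(20,1) + (1,0)
…
step 4: (15068, 737)  from 4·(3721,182) + (184,9)
step 5: (33857, 1656)  from 2·(15068,737) + (3721,182)
→ (33857, 1656).  Check: 33857²=1146296449, 418·1656²=1146296448, difference 1.
k=2:  x_2 = 33857·33857+418·1656·1656 = 2292592897,  y_2 = 33857·1656+1656·33857 = 112134384
k=3:  x_3 = 33857·2292592897+418·1656·112134384 = 155240635393601,  y_3 = 33857·112134384+1656·2292592897 = 7593067676520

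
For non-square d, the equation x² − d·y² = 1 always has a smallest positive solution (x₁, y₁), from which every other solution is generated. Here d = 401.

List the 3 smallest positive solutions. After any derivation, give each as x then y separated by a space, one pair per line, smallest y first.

[20; 40] for √401; ℓ=1 ⇒ convergent index 1
k=0  a_k=20  p_k/q_k = 20/1
k=1  a_k=40  p_k/q_k = 801/40
(x₁, y₁) = (801, 40);  801² − 401·40² = 1 ✓
(x_2, y_2) = (801·801 + 401·40·40, 801·40 + 40·801) = (1283201, 64080)
(x_3, y_3) = (801·1283201 + 401·40·64080, 801·64080 + 40·1283201) = (2055687201, 102656120)

801 40
1283201 64080
2055687201 102656120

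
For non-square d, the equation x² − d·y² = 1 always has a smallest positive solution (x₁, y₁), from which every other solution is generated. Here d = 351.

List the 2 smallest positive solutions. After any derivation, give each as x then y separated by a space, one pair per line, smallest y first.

62425 3332
7793761249 416000200

√351 = [18; 1,2,1,3,2,2,2,3,1,2,1,36, …], period ℓ=12 (even) → k=11
step 0: (18, 1)  from 18·(1,0) + (0,1)
step 1: (19, 1)  from 1·(18,1) + (1,0)
…
step 4: (281, 15)  from 3·(75,4) + (56,3)
step 5: (637, 34)  from 2·(281,15) + (75,4)
…
step 7: (3747, 200)  from 2·(1555,83) + (637,34)
step 8: (12796, 683)  from 3·(3747,200) + (1555,83)
…
step 10: (45882, 2449)  from 2·(16543,883) + (12796,683)
step 11: (62425, 3332)  from 1·(45882,2449) + (16543,883)
(x₁, y₁) = (62425, 3332);  62425² − 351·3332² = 1 ✓
n=2: (62425,3332)∘(62425,3332) = (62425·62425+351·3332·3332, 62425·3332+3332·62425) = (7793761249,416000200)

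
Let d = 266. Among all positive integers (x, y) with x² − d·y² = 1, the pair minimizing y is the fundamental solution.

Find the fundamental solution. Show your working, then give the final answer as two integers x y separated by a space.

√266 = [16; 3,4,3,32, …], period ℓ=4 (even) → k=3
k=0  a_k=16  p_k/q_k = 16/1
…
k=2  a_k=4  p_k/q_k = 212/13
k=3  a_k=3  p_k/q_k = 685/42
→ (685, 42).  Check: 685²=469225, 266·42²=469224, difference 1.

685 42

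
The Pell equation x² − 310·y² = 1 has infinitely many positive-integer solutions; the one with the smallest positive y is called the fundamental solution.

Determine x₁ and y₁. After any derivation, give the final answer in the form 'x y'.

848719 48204

d=310: √d = [17; 1,1,1,1,5,…,1,1,34] (ℓ=16, even), read p_15/q_15
a_0=17:  p_0=17·1+0=17,  q_0=17·0+1=1
…
a_2=1:  p_2=1·18+17=35,  q_2=1·1+1=2
a_3=1:  p_3=1·35+18=53,  q_3=1·2+1=3
…
a_5=5:  p_5=5·88+53=493,  q_5=5·5+3=28
a_6=3:  p_6=3·493+88=1567,  q_6=3·28+5=89
a_7=1:  p_7=1·1567+493=2060,  q_7=1·89+28=117
a_8=2:  p_8=2·2060+1567=5687,  q_8=2·117+89=323
a_9=1:  p_9=1·5687+2060=7747,  q_9=1·323+117=440
a_10=3:  p_10=3·7747+5687=28928,  q_10=3·440+323=1643
a_11=5:  p_11=5·28928+7747=152387,  q_11=5·1643+440=8655
a_12=1:  p_12=1·152387+28928=181315,  q_12=1·8655+1643=10298
a_13=1:  p_13=1·181315+152387=333702,  q_13=1·10298+8655=18953
a_14=1:  p_14=1·333702+181315=515017,  q_14=1·18953+10298=29251
a_15=1:  p_15=1·515017+333702=848719,  q_15=1·29251+18953=48204
fundamental: x₁=848719, y₁=48204  (since 720323940961 − 310·2323625616 = 1)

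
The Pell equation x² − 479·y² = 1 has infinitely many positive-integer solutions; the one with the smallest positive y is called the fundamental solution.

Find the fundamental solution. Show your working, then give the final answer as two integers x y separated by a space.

d=479: √d = [21; 1,7,1,3,2,21,2,3,1,7,1,42] (ℓ=12, even), read p_11/q_11
i=0: a=21 ⇒ p=21, q=1
i=1: a=1 ⇒ p=22, q=1
…
i=3: a=1 ⇒ p=197, q=9
i=4: a=3 ⇒ p=766, q=35
…
i=7: a=2 ⇒ p=75879, q=3467
i=8: a=3 ⇒ p=264712, q=12095
i=9: a=1 ⇒ p=340591, q=15562
i=10: a=7 ⇒ p=2648849, q=121029
i=11: a=1 ⇒ p=2989440, q=136591
fundamental: x₁=2989440, y₁=136591  (since 8936751513600 − 479·18657101281 = 1)

2989440 136591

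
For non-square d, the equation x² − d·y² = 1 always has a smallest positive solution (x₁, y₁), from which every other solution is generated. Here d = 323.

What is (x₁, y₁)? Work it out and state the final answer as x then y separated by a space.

[17; 1,34] for √323; ℓ=2 ⇒ convergent index 1
k=0  a_k=17  p_k/q_k = 17/1
k=1  a_k=1  p_k/q_k = 18/1
→ (18, 1).  Check: 18²=324, 323·1²=323, difference 1.

18 1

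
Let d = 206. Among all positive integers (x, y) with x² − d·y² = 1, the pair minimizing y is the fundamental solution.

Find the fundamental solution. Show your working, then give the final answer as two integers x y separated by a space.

[14; 2,1,5,14,5,1,2,28] for √206; ℓ=8 ⇒ convergent index 7
i=0: a=14 ⇒ p=14, q=1
…
i=5: a=5 ⇒ p=17539, q=1222
i=6: a=1 ⇒ p=20998, q=1463
i=7: a=2 ⇒ p=59535, q=4148
fundamental: x₁=59535, y₁=4148  (since 3544416225 − 206·17205904 = 1)

59535 4148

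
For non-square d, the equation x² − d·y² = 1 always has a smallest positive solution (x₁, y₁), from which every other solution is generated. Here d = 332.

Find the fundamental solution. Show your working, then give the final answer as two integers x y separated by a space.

13447 738

√332 = [18; 4,1,1,8,1,1,4,36, …], period ℓ=8 (even) → k=7
i=0: a=18 ⇒ p=18, q=1
…
i=2: a=1 ⇒ p=91, q=5
i=3: a=1 ⇒ p=164, q=9
i=4: a=8 ⇒ p=1403, q=77
i=5: a=1 ⇒ p=1567, q=86
i=6: a=1 ⇒ p=2970, q=163
i=7: a=4 ⇒ p=13447, q=738
(x₁, y₁) = (13447, 738);  13447² − 332·738² = 1 ✓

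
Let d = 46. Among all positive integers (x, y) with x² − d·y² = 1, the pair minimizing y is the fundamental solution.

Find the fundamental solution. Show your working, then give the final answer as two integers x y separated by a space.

24335 3588

√46 → a₀=6, period (1,3,1,1,2,6,2,1,1,3,1,12); ℓ=12 even so k=11
step 0: (6, 1)  from 6·(1,0) + (0,1)
…
step 3: (34, 5)  from 1·(27,4) + (7,1)
…
step 5: (156, 23)  from 2·(61,9) + (34,5)
step 6: (997, 147)  from 6·(156,23) + (61,9)
…
step 8: (3147, 464)  from 1·(2150,317) + (997,147)
…
step 10: (19038, 2807)  from 3·(5297,781) + (3147,464)
step 11: (24335, 3588)  from 1·(19038,2807) + (5297,781)
(x₁, y₁) = (24335, 3588);  24335² − 46·3588² = 1 ✓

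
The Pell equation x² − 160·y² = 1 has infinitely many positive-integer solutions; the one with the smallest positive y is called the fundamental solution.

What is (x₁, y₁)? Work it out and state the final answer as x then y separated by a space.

√160 = [12; 1,1,1,5,1,1,1,24, …], period ℓ=8 (even) → k=7
i=0: a=12 ⇒ p=12, q=1
i=1: a=1 ⇒ p=13, q=1
…
i=4: a=5 ⇒ p=215, q=17
…
i=6: a=1 ⇒ p=468, q=37
i=7: a=1 ⇒ p=721, q=57
fundamental: x₁=721, y₁=57  (since 519841 − 160·3249 = 1)

721 57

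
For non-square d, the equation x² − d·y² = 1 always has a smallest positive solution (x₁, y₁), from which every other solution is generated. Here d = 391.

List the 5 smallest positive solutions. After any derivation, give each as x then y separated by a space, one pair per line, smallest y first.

√391 → a₀=19, period (1,3,2,2,1,…,3,1,38); ℓ=16 even so k=15
a_0=19:  p_0=19·1+0=19,  q_0=19·0+1=1
a_1=1:  p_1=1·19+1=20,  q_1=1·1+0=1
a_2=3:  p_2=3·20+19=79,  q_2=3·1+1=4
…
a_5=1:  p_5=1·435+178=613,  q_5=1·22+9=31
…
a_7=2:  p_7=2·1048+613=2709,  q_7=2·53+31=137
…
a_9=2:  p_9=2·52519+2709=107747,  q_9=2·2656+137=5449
…
a_11=1:  p_11=1·160266+107747=268013,  q_11=1·8105+5449=13554
a_12=2:  p_12=2·268013+160266=696292,  q_12=2·13554+8105=35213
…
a_14=3:  p_14=3·1660597+696292=5678083,  q_14=3·83980+35213=287153
a_15=1:  p_15=1·5678083+1660597=7338680,  q_15=1·287153+83980=371133
(x₁, y₁) = (7338680, 371133);  7338680² − 391·371133² = 1 ✓
(x_2, y_2) = (7338680·7338680 + 391·371133·371133, 7338680·371133 + 371133·7338680) = (107712448284799, 5447252648880)
(x_3, y_3) = (7338680·107712448284799 + 391·371133·5447252648880, 7338680·5447252648880 + 371133·107712448284799) = (1580934379957370111960, 79951288138564985667)
(x_4, y_4) = (7338680·1580934379957370111960 + 391·371133·79951288138564985667, 7338680·79951288138564985667 + 371133·1580934379957370111960) = (23203943031010998074028940801, 1173473838473442730776750240)
(x_5, y_5) = (7338680·23203943031010998074028940801 + 391·371133·1173473838473442730776750240, 7338680·1173473838473442730776750240 + 371133·23203943031010998074028940801) = (340572625285638001757449457184853400, 17223497977856489447705304337580733)

7338680 371133
107712448284799 5447252648880
1580934379957370111960 79951288138564985667
23203943031010998074028940801 1173473838473442730776750240
340572625285638001757449457184853400 17223497977856489447705304337580733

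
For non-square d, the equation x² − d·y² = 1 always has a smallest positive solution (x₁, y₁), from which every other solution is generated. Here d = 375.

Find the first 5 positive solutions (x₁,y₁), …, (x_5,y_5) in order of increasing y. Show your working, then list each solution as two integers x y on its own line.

15124 781
457470751 23623688
13837575261124 714569313843
418558976041008001 21614292581499376
12660571893450834753124 653789121290623811405

√375 → a₀=19, period (2,1,2,1,5,1,2,1,2,38); ℓ=10 even so k=9
step 0: (19, 1)  from 19·(1,0) + (0,1)
…
step 2: (58, 3)  from 1·(39,2) + (19,1)
…
step 8: (5519, 285)  from 1·(4086,211) + (1433,74)
step 9: (15124, 781)  from 2·(5519,285) + (4086,211)
(x₁, y₁) = (15124, 781);  15124² − 375·781² = 1 ✓
(x_2, y_2) = (15124·15124 + 375·781·781, 15124·781 + 781·15124) = (457470751, 23623688)
(x_3, y_3) = (15124·457470751 + 375·781·23623688, 15124·23623688 + 781·457470751) = (13837575261124, 714569313843)
(x_4, y_4) = (15124·13837575261124 + 375·781·714569313843, 15124·714569313843 + 781·13837575261124) = (418558976041008001, 21614292581499376)
(x_5, y_5) = (15124·418558976041008001 + 375·781·21614292581499376, 15124·21614292581499376 + 781·418558976041008001) = (12660571893450834753124, 653789121290623811405)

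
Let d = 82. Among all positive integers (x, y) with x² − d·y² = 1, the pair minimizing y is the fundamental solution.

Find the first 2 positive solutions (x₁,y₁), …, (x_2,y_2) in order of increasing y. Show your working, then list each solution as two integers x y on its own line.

163 18
53137 5868

[9; 18] for √82; ℓ=1 ⇒ convergent index 1
i=0: a=9 ⇒ p=9, q=1
i=1: a=18 ⇒ p=163, q=18
→ (163, 18).  Check: 163²=26569, 82·18²=26568, difference 1.
(163+18√82)^2 = 53137 + 5868√82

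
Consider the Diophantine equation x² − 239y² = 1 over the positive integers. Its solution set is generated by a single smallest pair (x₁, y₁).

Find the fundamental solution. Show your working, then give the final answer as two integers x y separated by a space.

d=239: √d = [15; 2,5,1,2,4,15,4,2,1,5,2,30] (ℓ=12, even), read p_11/q_11
a_0=15:  p_0=15·1+0=15,  q_0=15·0+1=1
a_1=2:  p_1=2·15+1=31,  q_1=2·1+0=2
…
a_4=2:  p_4=2·201+170=572,  q_4=2·13+11=37
…
a_6=15:  p_6=15·2489+572=37907,  q_6=15·161+37=2452
a_7=4:  p_7=4·37907+2489=154117,  q_7=4·2452+161=9969
…
a_10=5:  p_10=5·500258+346141=2847431,  q_10=5·32359+22390=184185
a_11=2:  p_11=2·2847431+500258=6195120,  q_11=2·184185+32359=400729
fundamental: x₁=6195120, y₁=400729  (since 38379511814400 − 239·160583731441 = 1)

6195120 400729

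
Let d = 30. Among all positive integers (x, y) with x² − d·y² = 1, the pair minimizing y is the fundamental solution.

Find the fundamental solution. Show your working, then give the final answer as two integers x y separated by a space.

d=30: √d = [5; 2,10] (ℓ=2, even), read p_1/q_1
i=0: a=5 ⇒ p=5, q=1
i=1: a=2 ⇒ p=11, q=2
fundamental: x₁=11, y₁=2  (since 121 − 30·4 = 1)

11 2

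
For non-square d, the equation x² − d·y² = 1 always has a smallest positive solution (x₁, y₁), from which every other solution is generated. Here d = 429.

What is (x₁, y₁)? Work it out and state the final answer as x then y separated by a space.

[20; 1,2,2,9,1,12,1,9,2,2,1,40] for √429; ℓ=12 ⇒ convergent index 11
step 0: (20, 1)  from 20·(1,0) + (0,1)
step 1: (21, 1)  from 1·(20,1) + (1,0)
…
step 6: (19511, 942)  from 12·(1512,73) + (1367,66)
…
step 8: (208718, 10077)  from 9·(21023,1015) + (19511,942)
step 9: (438459, 21169)  from 2·(208718,10077) + (21023,1015)
step 10: (1085636, 52415)  from 2·(438459,21169) + (208718,10077)
step 11: (1524095, 73584)  from 1·(1085636,52415) + (438459,21169)
fundamental: x₁=1524095, y₁=73584  (since 2322865569025 − 429·5414605056 = 1)

1524095 73584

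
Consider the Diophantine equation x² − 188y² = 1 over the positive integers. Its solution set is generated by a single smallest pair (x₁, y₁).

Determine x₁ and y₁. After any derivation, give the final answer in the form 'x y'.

[13; 1,2,2,6,2,2,1,26] for √188; ℓ=8 ⇒ convergent index 7
k=0  a_k=13  p_k/q_k = 13/1
…
k=6  a_k=2  p_k/q_k = 3277/239
k=7  a_k=1  p_k/q_k = 4607/336
(x₁, y₁) = (4607, 336);  4607² − 188·336² = 1 ✓

4607 336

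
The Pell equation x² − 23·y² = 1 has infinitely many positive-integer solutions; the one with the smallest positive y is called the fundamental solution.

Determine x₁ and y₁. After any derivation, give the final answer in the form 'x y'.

[4; 1,3,1,8] for √23; ℓ=4 ⇒ convergent index 3
a_0=4:  p_0=4·1+0=4,  q_0=4·0+1=1
…
a_2=3:  p_2=3·5+4=19,  q_2=3·1+1=4
a_3=1:  p_3=1·19+5=24,  q_3=1·4+1=5
→ (24, 5).  Check: 24²=576, 23·5²=575, difference 1.

24 5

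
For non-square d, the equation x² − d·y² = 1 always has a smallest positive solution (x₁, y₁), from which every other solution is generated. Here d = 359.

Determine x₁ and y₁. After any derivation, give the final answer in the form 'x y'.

d=359: √d = [18; 1,17,1,36] (ℓ=4, even), read p_3/q_3
a_0=18:  p_0=18·1+0=18,  q_0=18·0+1=1
a_1=1:  p_1=1·18+1=19,  q_1=1·1+0=1
a_2=17:  p_2=17·19+18=341,  q_2=17·1+1=18
a_3=1:  p_3=1·341+19=360,  q_3=1·18+1=19
(x₁, y₁) = (360, 19);  360² − 359·19² = 1 ✓

360 19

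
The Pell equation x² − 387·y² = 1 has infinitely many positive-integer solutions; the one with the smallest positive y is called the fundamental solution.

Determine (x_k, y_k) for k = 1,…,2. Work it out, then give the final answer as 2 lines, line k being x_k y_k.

3482 177
24248647 1232628

√387 = [19; 1,2,19,2,1,38, …], period ℓ=6 (even) → k=5
i=0: a=19 ⇒ p=19, q=1
i=1: a=1 ⇒ p=20, q=1
i=2: a=2 ⇒ p=59, q=3
i=3: a=19 ⇒ p=1141, q=58
i=4: a=2 ⇒ p=2341, q=119
i=5: a=1 ⇒ p=3482, q=177
(x₁, y₁) = (3482, 177);  3482² − 387·177² = 1 ✓
(x_2, y_2) = (3482·3482 + 387·177·177, 3482·177 + 177·3482) = (24248647, 1232628)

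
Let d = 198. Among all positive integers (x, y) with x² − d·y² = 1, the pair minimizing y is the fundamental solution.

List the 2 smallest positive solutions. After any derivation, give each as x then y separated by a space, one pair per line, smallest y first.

197 14
77617 5516

[14; 14,28] for √198; ℓ=2 ⇒ convergent index 1
step 0: (14, 1)  from 14·(1,0) + (0,1)
step 1: (197, 14)  from 14·(14,1) + (1,0)
→ (197, 14).  Check: 197²=38809, 198·14²=38808, difference 1.
k=2:  x_2 = 197·197+198·14·14 = 77617,  y_2 = 197·14+14·197 = 5516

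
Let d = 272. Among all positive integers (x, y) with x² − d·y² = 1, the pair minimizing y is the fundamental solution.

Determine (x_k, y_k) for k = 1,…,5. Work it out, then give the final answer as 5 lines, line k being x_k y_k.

33 2
2177 132
143649 8710
9478657 574728
625447713 37923338

[16; 2,32] for √272; ℓ=2 ⇒ convergent index 1
i=0: a=16 ⇒ p=16, q=1
i=1: a=2 ⇒ p=33, q=2
→ (33, 2).  Check: 33²=1089, 272·2²=1088, difference 1.
(x_2, y_2) = (33·33 + 272·2·2, 33·2 + 2·33) = (2177, 132)
(x_3, y_3) = (33·2177 + 272·2·132, 33·132 + 2·2177) = (143649, 8710)
(x_4, y_4) = (33·143649 + 272·2·8710, 33·8710 + 2·143649) = (9478657, 574728)
(x_5, y_5) = (33·9478657 + 272·2·574728, 33·574728 + 2·9478657) = (625447713, 37923338)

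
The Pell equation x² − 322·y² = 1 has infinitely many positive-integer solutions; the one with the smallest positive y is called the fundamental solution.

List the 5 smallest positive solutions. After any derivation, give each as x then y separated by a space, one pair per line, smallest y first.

√322 → a₀=17, period (1,16,1,34); ℓ=4 even so k=3
a_0=17:  p_0=17·1+0=17,  q_0=17·0+1=1
…
a_2=16:  p_2=16·18+17=305,  q_2=16·1+1=17
a_3=1:  p_3=1·305+18=323,  q_3=1·17+1=18
→ (323, 18).  Check: 323²=104329, 322·18²=104328, difference 1.
k=2:  x_2 = 323·323+322·18·18 = 208657,  y_2 = 323·18+18·323 = 11628
k=3:  x_3 = 323·208657+322·18·11628 = 134792099,  y_3 = 323·11628+18·208657 = 7511670
k=4:  x_4 = 323·134792099+322·18·7511670 = 87075487297,  y_4 = 323·7511670+18·134792099 = 4852527192
k=5:  x_5 = 323·87075487297+322·18·4852527192 = 56250630001763,  y_5 = 323·4852527192+18·87075487297 = 3134725054362

323 18
208657 11628
134792099 7511670
87075487297 4852527192
56250630001763 3134725054362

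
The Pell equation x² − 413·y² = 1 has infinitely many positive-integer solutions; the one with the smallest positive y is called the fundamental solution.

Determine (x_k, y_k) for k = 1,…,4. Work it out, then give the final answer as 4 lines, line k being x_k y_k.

113399 5580
25718666401 1265532840
5832942102300599 287020317040740
1322899602891852585601 65095633862940217680

√413 → a₀=20, period (3,9,1,4,1,9,3,40); ℓ=8 even so k=7
step 0: (20, 1)  from 20·(1,0) + (0,1)
step 1: (61, 3)  from 3·(20,1) + (1,0)
step 2: (569, 28)  from 9·(61,3) + (20,1)
step 3: (630, 31)  from 1·(569,28) + (61,3)
step 4: (3089, 152)  from 4·(630,31) + (569,28)
step 5: (3719, 183)  from 1·(3089,152) + (630,31)
step 6: (36560, 1799)  from 9·(3719,183) + (3089,152)
step 7: (113399, 5580)  from 3·(36560,1799) + (3719,183)
→ (113399, 5580).  Check: 113399²=12859333201, 413·5580²=12859333200, difference 1.
k=2:  x_2 = 113399·113399+413·5580·5580 = 25718666401,  y_2 = 113399·5580+5580·113399 = 1265532840
k=3:  x_3 = 113399·25718666401+413·5580·1265532840 = 5832942102300599,  y_3 = 113399·1265532840+5580·25718666401 = 287020317040740
k=4:  x_4 = 113399·5832942102300599+413·5580·287020317040740 = 1322899602891852585601,  y_4 = 113399·287020317040740+5580·5832942102300599 = 65095633862940217680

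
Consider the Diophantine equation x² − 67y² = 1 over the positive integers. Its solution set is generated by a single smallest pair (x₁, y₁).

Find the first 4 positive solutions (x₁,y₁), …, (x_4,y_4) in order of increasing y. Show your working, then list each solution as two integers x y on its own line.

[8; 5,2,1,1,7,1,1,2,5,16] for √67; ℓ=10 ⇒ convergent index 9
step 0: (8, 1)  from 8·(1,0) + (0,1)
step 1: (41, 5)  from 5·(8,1) + (1,0)
…
step 4: (221, 27)  from 1·(131,16) + (90,11)
…
step 8: (9053, 1106)  from 2·(3577,437) + (1899,232)
step 9: (48842, 5967)  from 5·(9053,1106) + (3577,437)
fundamental: x₁=48842, y₁=5967  (since 2385540964 − 67·35605089 = 1)
(x_2, y_2) = (48842·48842 + 67·5967·5967, 48842·5967 + 5967·48842) = (4771081927, 582880428)
(x_3, y_3) = (48842·4771081927 + 67·5967·582880428, 48842·582880428 + 5967·4771081927) = (466058366908226, 56938091722785)
(x_4, y_4) = (48842·466058366908226 + 67·5967·56938091722785, 48842·56938091722785 + 5967·466058366908226) = (45526445508292066657, 5561940551265649512)

48842 5967
4771081927 582880428
466058366908226 56938091722785
45526445508292066657 5561940551265649512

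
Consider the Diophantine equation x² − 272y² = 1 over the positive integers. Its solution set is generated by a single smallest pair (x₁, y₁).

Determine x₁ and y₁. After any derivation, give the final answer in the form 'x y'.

33 2

√272 = [16; 2,32, …], period ℓ=2 (even) → k=1
k=0  a_k=16  p_k/q_k = 16/1
k=1  a_k=2  p_k/q_k = 33/2
→ (33, 2).  Check: 33²=1089, 272·2²=1088, difference 1.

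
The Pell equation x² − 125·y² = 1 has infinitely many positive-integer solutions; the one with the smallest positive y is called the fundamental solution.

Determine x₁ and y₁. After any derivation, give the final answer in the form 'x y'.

[11; 5,1,1,5,22] for √125; ℓ=5 ⇒ convergent index 9
a_0=11:  p_0=11·1+0=11,  q_0=11·0+1=1
a_1=5:  p_1=5·11+1=56,  q_1=5·1+0=5
…
a_4=5:  p_4=5·123+67=682,  q_4=5·11+6=61
a_5=22:  p_5=22·682+123=15127,  q_5=22·61+11=1353
…
a_7=1:  p_7=1·76317+15127=91444,  q_7=1·6826+1353=8179
a_8=1:  p_8=1·91444+76317=167761,  q_8=1·8179+6826=15005
a_9=5:  p_9=5·167761+91444=930249,  q_9=5·15005+8179=83204
→ (930249, 83204).  Check: 930249²=865363202001, 125·83204²=865363202000, difference 1.

930249 83204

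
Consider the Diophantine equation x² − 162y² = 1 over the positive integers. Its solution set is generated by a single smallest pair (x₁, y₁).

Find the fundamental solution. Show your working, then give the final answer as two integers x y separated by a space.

[12; 1,2,1,2,12,2,1,2,1,24] for √162; ℓ=10 ⇒ convergent index 9
i=0: a=12 ⇒ p=12, q=1
i=1: a=1 ⇒ p=13, q=1
i=2: a=2 ⇒ p=38, q=3
…
i=4: a=2 ⇒ p=140, q=11
i=5: a=12 ⇒ p=1731, q=136
i=6: a=2 ⇒ p=3602, q=283
i=7: a=1 ⇒ p=5333, q=419
i=8: a=2 ⇒ p=14268, q=1121
i=9: a=1 ⇒ p=19601, q=1540
fundamental: x₁=19601, y₁=1540  (since 384199201 − 162·2371600 = 1)

19601 1540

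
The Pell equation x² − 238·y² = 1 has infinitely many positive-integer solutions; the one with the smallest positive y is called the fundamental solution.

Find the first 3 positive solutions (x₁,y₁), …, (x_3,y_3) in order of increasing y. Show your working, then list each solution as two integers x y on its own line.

d=238: √d = [15; 2,2,1,14,1,2,2,30] (ℓ=8, even), read p_7/q_7
i=0: a=15 ⇒ p=15, q=1
…
i=2: a=2 ⇒ p=77, q=5
…
i=6: a=2 ⇒ p=4983, q=323
i=7: a=2 ⇒ p=11663, q=756
→ (11663, 756).  Check: 11663²=136025569, 238·756²=136025568, difference 1.
n=2: (11663,756)∘(11663,756) = (11663·11663+238·756·756, 11663·756+756·11663) = (272051137,17634456)
n=3: (272051137,17634456)∘(11663,756) = (11663·272051137+238·756·17634456, 11663·17634456+756·272051137) = (6345864809999,411341319900)

11663 756
272051137 17634456
6345864809999 411341319900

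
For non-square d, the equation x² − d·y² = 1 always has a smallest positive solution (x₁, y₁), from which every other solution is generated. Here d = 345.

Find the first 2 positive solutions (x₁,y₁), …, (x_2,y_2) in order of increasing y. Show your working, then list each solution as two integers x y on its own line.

6761 364
91422241 4922008

√345 = [18; 1,1,2,1,6,1,2,1,1,36, …], period ℓ=10 (even) → k=9
k=0  a_k=18  p_k/q_k = 18/1
k=1  a_k=1  p_k/q_k = 19/1
…
k=3  a_k=2  p_k/q_k = 93/5
…
k=5  a_k=6  p_k/q_k = 873/47
…
k=8  a_k=1  p_k/q_k = 3882/209
k=9  a_k=1  p_k/q_k = 6761/364
→ (6761, 364).  Check: 6761²=45711121, 345·364²=45711120, difference 1.
(6761+364√345)^2 = 91422241 + 4922008√345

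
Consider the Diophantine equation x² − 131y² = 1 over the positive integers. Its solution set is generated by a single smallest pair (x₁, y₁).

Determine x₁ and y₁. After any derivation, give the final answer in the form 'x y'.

d=131: √d = [11; 2,4,11,4,2,22] (ℓ=6, even), read p_5/q_5
k=0  a_k=11  p_k/q_k = 11/1
k=1  a_k=2  p_k/q_k = 23/2
…
k=3  a_k=11  p_k/q_k = 1156/101
k=4  a_k=4  p_k/q_k = 4727/413
k=5  a_k=2  p_k/q_k = 10610/927
→ (10610, 927).  Check: 10610²=112572100, 131·927²=112572099, difference 1.

10610 927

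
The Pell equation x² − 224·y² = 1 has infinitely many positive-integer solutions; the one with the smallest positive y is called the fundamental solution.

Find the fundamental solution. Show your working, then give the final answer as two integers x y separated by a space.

√224 → a₀=14, period (1,28); ℓ=2 even so k=1
a_0=14:  p_0=14·1+0=14,  q_0=14·0+1=1
a_1=1:  p_1=1·14+1=15,  q_1=1·1+0=1
fundamental: x₁=15, y₁=1  (since 225 − 224·1 = 1)

15 1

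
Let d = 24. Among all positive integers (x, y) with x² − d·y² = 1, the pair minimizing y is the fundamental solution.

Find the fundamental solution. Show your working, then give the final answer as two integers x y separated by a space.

d=24: √d = [4; 1,8] (ℓ=2, even), read p_1/q_1
a_0=4:  p_0=4·1+0=4,  q_0=4·0+1=1
a_1=1:  p_1=1·4+1=5,  q_1=1·1+0=1
(x₁, y₁) = (5, 1);  5² − 24·1² = 1 ✓

5 1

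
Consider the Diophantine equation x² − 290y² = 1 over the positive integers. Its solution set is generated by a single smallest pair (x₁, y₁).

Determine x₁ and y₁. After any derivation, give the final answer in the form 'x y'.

579 34

[17; 34] for √290; ℓ=1 ⇒ convergent index 1
i=0: a=17 ⇒ p=17, q=1
i=1: a=34 ⇒ p=579, q=34
fundamental: x₁=579, y₁=34  (since 335241 − 290·1156 = 1)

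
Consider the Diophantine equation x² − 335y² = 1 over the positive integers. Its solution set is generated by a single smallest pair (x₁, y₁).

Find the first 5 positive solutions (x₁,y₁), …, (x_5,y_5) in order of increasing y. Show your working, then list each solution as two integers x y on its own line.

604 33
729631 39864
881393644 48155679
1064722792321 58172020368
1286184251730124 70271752448865

√335 → a₀=18, period (3,3,3,36); ℓ=4 even so k=3
step 0: (18, 1)  from 18·(1,0) + (0,1)
…
step 2: (183, 10)  from 3·(55,3) + (18,1)
step 3: (604, 33)  from 3·(183,10) + (55,3)
(x₁, y₁) = (604, 33);  604² − 335·33² = 1 ✓
(604+33√335)^2 = 729631 + 39864√335
(604+33√335)^3 = 881393644 + 48155679√335
(604+33√335)^4 = 1064722792321 + 58172020368√335
(604+33√335)^5 = 1286184251730124 + 70271752448865√335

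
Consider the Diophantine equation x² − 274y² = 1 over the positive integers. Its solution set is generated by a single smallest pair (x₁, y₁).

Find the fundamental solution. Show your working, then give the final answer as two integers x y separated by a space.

3959299 239190

√274 → a₀=16, period (1,1,4,4,1,1,32); ℓ=7 odd so k=13
step 0: (16, 1)  from 16·(1,0) + (0,1)
…
step 2: (33, 2)  from 1·(17,1) + (16,1)
…
step 9: (93011, 5619)  from 1·(47209,2852) + (45802,2767)
step 10: (419253, 25328)  from 4·(93011,5619) + (47209,2852)
step 11: (1770023, 106931)  from 4·(419253,25328) + (93011,5619)
step 12: (2189276, 132259)  from 1·(1770023,106931) + (419253,25328)
step 13: (3959299, 239190)  from 1·(2189276,132259) + (1770023,106931)
(x₁, y₁) = (3959299, 239190);  3959299² − 274·239190² = 1 ✓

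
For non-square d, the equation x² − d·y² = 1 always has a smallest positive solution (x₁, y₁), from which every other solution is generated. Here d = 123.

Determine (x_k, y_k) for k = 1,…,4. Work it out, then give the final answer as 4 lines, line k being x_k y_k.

122 11
29767 2684
7263026 654885
1772148577 159789256

√123 = [11; 11,22, …], period ℓ=2 (even) → k=1
a_0=11:  p_0=11·1+0=11,  q_0=11·0+1=1
a_1=11:  p_1=11·11+1=122,  q_1=11·1+0=11
fundamental: x₁=122, y₁=11  (since 14884 − 123·121 = 1)
(x_2, y_2) = (122·122 + 123·11·11, 122·11 + 11·122) = (29767, 2684)
(x_3, y_3) = (122·29767 + 123·11·2684, 122·2684 + 11·29767) = (7263026, 654885)
(x_4, y_4) = (122·7263026 + 123·11·654885, 122·654885 + 11·7263026) = (1772148577, 159789256)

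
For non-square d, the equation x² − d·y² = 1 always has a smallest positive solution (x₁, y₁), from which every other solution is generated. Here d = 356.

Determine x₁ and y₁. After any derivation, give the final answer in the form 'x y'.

500001 26500

√356 = [18; 1,6,1,1,2,…,6,1,36, …], period ℓ=14 (even) → k=13
step 0: (18, 1)  from 18·(1,0) + (0,1)
step 1: (19, 1)  from 1·(18,1) + (1,0)
step 2: (132, 7)  from 6·(19,1) + (18,1)
step 3: (151, 8)  from 1·(132,7) + (19,1)
step 4: (283, 15)  from 1·(151,8) + (132,7)
…
step 6: (1000, 53)  from 1·(717,38) + (283,15)
step 7: (8717, 462)  from 8·(1000,53) + (717,38)
step 8: (9717, 515)  from 1·(8717,462) + (1000,53)
step 9: (28151, 1492)  from 2·(9717,515) + (8717,462)
step 10: (37868, 2007)  from 1·(28151,1492) + (9717,515)
step 11: (66019, 3499)  from 1·(37868,2007) + (28151,1492)
step 12: (433982, 23001)  from 6·(66019,3499) + (37868,2007)
step 13: (500001, 26500)  from 1·(433982,23001) + (66019,3499)
(x₁, y₁) = (500001, 26500);  500001² − 356·26500² = 1 ✓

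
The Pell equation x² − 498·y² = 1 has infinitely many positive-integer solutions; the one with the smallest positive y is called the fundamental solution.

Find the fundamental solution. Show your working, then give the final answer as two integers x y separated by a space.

179777 8056

d=498: √d = [22; 3,6,22,6,3,44] (ℓ=6, even), read p_5/q_5
a_0=22:  p_0=22·1+0=22,  q_0=22·0+1=1
a_1=3:  p_1=3·22+1=67,  q_1=3·1+0=3
…
a_3=22:  p_3=22·424+67=9395,  q_3=22·19+3=421
a_4=6:  p_4=6·9395+424=56794,  q_4=6·421+19=2545
a_5=3:  p_5=3·56794+9395=179777,  q_5=3·2545+421=8056
(x₁, y₁) = (179777, 8056);  179777² − 498·8056² = 1 ✓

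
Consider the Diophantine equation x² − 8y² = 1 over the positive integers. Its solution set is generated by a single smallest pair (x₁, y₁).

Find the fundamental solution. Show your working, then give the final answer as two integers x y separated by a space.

[2; 1,4] for √8; ℓ=2 ⇒ convergent index 1
k=0  a_k=2  p_k/q_k = 2/1
k=1  a_k=1  p_k/q_k = 3/1
(x₁, y₁) = (3, 1);  3² − 8·1² = 1 ✓

3 1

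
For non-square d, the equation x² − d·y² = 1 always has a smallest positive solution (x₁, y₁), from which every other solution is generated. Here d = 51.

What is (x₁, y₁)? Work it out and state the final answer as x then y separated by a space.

[7; 7,14] for √51; ℓ=2 ⇒ convergent index 1
a_0=7:  p_0=7·1+0=7,  q_0=7·0+1=1
a_1=7:  p_1=7·7+1=50,  q_1=7·1+0=7
→ (50, 7).  Check: 50²=2500, 51·7²=2499, difference 1.

50 7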